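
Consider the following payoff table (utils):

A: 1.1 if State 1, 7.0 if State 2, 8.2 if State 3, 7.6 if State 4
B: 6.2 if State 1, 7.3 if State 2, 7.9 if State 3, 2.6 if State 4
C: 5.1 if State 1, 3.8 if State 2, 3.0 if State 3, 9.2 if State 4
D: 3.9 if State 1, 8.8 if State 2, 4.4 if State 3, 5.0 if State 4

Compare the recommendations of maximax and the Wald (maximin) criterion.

Row maxima: A=8.2, B=7.9, C=9.2, D=8.8
Best best-case = 9.2 → C.
Row minima: A=1.1, B=2.6, C=3.0, D=3.9
Best worst-case = 3.9 → D.

maximax → C; maximin → D (disagree)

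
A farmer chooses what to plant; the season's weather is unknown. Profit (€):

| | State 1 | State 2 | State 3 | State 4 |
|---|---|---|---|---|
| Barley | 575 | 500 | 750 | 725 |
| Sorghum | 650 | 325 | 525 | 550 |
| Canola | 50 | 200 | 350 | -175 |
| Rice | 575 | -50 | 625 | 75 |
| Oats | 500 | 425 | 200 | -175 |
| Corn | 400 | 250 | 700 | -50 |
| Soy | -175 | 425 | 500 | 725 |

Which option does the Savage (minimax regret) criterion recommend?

Column bests: State 1=650, State 2=500, State 3=750, State 4=725.
Barley regrets: 75, 0, 0, 0 → max 75
Sorghum regrets: 0, 175, 225, 175 → max 225
Canola regrets: 600, 300, 400, 900 → max 900
Rice regrets: 75, 550, 125, 650 → max 650
Oats regrets: 150, 75, 550, 900 → max 900
Corn regrets: 250, 250, 50, 775 → max 775
Soy regrets: 825, 75, 250, 0 → max 825
Smallest max regret = 75 → Barley.

Barley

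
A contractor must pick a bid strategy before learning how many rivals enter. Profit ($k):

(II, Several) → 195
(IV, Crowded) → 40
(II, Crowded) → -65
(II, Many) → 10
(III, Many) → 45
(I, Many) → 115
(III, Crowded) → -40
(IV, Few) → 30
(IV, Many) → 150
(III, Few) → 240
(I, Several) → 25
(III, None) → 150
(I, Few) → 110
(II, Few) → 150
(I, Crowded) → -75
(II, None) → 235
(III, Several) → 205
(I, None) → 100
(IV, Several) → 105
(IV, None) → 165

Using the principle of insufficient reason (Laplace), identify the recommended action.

Row averages: I=55, II=105, III=120, IV=98
Highest average = 120 → III.

III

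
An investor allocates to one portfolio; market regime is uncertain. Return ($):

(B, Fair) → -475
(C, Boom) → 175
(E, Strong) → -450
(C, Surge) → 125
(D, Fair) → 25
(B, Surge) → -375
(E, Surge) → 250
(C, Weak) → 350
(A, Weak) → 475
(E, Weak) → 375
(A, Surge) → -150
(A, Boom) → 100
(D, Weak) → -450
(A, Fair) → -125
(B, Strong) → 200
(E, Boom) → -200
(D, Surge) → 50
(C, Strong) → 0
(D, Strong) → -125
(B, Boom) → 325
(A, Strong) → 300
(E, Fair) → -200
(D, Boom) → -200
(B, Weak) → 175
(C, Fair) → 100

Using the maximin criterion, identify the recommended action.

C

Row minima: A=-150, B=-475, C=0, D=-450, E=-450
Best worst-case = 0 → C.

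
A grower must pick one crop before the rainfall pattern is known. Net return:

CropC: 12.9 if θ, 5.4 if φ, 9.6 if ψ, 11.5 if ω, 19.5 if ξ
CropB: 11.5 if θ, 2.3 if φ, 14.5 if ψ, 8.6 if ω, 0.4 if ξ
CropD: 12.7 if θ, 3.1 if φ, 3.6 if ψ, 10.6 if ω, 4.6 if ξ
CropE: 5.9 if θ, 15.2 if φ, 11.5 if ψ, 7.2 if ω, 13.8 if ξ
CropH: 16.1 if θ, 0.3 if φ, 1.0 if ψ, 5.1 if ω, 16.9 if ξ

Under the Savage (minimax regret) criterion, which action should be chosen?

CropC

Column bests: θ=16.1, φ=15.2, ψ=14.5, ω=11.5, ξ=19.5.
CropC regrets: 3.2, 9.8, 4.9, 0.0, 0.0 → max 9.8
CropB regrets: 4.6, 12.9, 0.0, 2.9, 19.1 → max 19.1
CropD regrets: 3.4, 12.1, 10.9, 0.9, 14.9 → max 14.9
CropE regrets: 10.2, 0.0, 3.0, 4.3, 5.7 → max 10.2
CropH regrets: 0.0, 14.9, 13.5, 6.4, 2.6 → max 14.9
Smallest max regret = 9.8 → CropC.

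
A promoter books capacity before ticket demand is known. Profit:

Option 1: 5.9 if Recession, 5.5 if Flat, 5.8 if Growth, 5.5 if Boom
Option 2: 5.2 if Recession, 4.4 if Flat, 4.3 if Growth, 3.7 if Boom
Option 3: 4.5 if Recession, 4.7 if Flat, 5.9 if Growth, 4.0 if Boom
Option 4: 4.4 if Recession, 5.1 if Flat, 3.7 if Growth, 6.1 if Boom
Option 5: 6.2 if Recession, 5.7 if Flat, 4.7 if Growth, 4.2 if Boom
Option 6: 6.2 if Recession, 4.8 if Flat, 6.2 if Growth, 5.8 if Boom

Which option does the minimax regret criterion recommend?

Column bests: Recession=6.2, Flat=5.7, Growth=6.2, Boom=6.1.
Option 1 regrets: 0.3, 0.2, 0.4, 0.6 → max 0.6
Option 2 regrets: 1.0, 1.3, 1.9, 2.4 → max 2.4
Option 3 regrets: 1.7, 1.0, 0.3, 2.1 → max 2.1
Option 4 regrets: 1.8, 0.6, 2.5, 0.0 → max 2.5
Option 5 regrets: 0.0, 0.0, 1.5, 1.9 → max 1.9
Option 6 regrets: 0.0, 0.9, 0.0, 0.3 → max 0.9
Smallest max regret = 0.6 → Option 1.

Option 1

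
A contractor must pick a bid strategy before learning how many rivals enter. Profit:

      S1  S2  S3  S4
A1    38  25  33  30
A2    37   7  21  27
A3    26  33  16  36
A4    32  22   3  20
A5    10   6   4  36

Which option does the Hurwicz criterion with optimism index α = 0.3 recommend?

A1: 0.3·38 + 0.7·25 = 28.9
A2: 0.3·37 + 0.7·7 = 16
A3: 0.3·36 + 0.7·16 = 22
A4: 0.3·32 + 0.7·3 = 11.7
A5: 0.3·36 + 0.7·4 = 13.6
Highest Hurwicz score = 28.9 → A1.

A1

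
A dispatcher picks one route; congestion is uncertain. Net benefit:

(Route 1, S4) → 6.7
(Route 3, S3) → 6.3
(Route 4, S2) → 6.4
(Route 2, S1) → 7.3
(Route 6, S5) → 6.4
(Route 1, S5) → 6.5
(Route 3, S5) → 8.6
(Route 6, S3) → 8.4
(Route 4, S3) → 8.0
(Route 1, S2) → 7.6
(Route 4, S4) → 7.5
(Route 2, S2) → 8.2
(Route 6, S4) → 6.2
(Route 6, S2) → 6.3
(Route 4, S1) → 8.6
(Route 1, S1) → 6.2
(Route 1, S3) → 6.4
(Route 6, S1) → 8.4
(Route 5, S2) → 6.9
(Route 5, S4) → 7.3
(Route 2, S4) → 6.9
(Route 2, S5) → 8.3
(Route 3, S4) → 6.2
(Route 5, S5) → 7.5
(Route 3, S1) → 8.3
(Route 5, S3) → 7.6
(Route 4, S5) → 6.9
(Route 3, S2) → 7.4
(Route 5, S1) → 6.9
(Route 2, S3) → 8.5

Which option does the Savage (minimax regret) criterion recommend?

Column bests: S1=8.6, S2=8.2, S3=8.5, S4=7.5, S5=8.6.
Route 1 regrets: 2.4, 0.6, 2.1, 0.8, 2.1 → max 2.4
Route 2 regrets: 1.3, 0.0, 0.0, 0.6, 0.3 → max 1.3
Route 3 regrets: 0.3, 0.8, 2.2, 1.3, 0.0 → max 2.2
Route 4 regrets: 0.0, 1.8, 0.5, 0.0, 1.7 → max 1.8
Route 5 regrets: 1.7, 1.3, 0.9, 0.2, 1.1 → max 1.7
Route 6 regrets: 0.2, 1.9, 0.1, 1.3, 2.2 → max 2.2
Smallest max regret = 1.3 → Route 2.

Route 2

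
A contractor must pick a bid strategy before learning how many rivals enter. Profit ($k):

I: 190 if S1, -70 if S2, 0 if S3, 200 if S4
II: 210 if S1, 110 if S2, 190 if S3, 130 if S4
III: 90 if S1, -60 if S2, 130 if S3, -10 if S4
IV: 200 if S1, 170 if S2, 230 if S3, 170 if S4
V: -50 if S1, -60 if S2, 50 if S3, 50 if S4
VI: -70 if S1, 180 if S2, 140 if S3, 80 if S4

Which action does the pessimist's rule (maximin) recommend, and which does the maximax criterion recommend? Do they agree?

Row minima: I=-70, II=110, III=-60, IV=170, V=-60, VI=-70
Best worst-case = 170 → IV.
Row maxima: I=200, II=210, III=130, IV=230, V=50, VI=180
Best best-case = 230 → IV.

maximin → IV; maximax → IV (agree)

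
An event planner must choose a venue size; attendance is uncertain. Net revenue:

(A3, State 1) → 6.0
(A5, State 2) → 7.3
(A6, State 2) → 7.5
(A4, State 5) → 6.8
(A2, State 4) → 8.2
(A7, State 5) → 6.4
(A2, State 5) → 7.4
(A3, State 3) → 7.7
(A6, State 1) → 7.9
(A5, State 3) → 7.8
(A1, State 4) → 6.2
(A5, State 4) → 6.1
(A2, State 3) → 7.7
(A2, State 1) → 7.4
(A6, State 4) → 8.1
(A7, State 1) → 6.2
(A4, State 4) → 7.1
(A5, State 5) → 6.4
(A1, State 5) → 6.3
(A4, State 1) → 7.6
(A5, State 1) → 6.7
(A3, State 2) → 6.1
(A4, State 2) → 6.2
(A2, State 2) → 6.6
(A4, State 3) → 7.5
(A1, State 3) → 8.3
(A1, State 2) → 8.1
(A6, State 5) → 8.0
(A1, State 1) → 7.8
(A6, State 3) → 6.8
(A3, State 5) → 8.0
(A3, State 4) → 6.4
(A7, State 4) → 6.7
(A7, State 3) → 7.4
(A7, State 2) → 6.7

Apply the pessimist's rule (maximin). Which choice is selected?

Row minima: A1=6.2, A2=6.6, A3=6.0, A4=6.2, A5=6.1, A6=6.8, A7=6.2
Best worst-case = 6.8 → A6.

A6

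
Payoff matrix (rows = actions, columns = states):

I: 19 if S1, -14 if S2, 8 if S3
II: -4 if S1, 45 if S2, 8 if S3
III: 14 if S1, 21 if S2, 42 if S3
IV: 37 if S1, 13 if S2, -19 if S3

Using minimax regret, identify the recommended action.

III

Column bests: S1=37, S2=45, S3=42.
I regrets: 18, 59, 34 → max 59
II regrets: 41, 0, 34 → max 41
III regrets: 23, 24, 0 → max 24
IV regrets: 0, 32, 61 → max 61
Smallest max regret = 24 → III.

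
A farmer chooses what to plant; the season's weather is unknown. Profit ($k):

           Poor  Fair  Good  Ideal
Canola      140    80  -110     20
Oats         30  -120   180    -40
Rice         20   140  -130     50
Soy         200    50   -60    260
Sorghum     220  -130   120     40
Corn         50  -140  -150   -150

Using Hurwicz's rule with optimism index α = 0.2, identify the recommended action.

Soy

Canola: 0.2·140 + 0.8·(-110) = -60
Oats: 0.2·180 + 0.8·(-120) = -60
Rice: 0.2·140 + 0.8·(-130) = -76
Soy: 0.2·260 + 0.8·(-60) = 4
Sorghum: 0.2·220 + 0.8·(-130) = -60
Corn: 0.2·50 + 0.8·(-150) = -110
Highest Hurwicz score = 4 → Soy.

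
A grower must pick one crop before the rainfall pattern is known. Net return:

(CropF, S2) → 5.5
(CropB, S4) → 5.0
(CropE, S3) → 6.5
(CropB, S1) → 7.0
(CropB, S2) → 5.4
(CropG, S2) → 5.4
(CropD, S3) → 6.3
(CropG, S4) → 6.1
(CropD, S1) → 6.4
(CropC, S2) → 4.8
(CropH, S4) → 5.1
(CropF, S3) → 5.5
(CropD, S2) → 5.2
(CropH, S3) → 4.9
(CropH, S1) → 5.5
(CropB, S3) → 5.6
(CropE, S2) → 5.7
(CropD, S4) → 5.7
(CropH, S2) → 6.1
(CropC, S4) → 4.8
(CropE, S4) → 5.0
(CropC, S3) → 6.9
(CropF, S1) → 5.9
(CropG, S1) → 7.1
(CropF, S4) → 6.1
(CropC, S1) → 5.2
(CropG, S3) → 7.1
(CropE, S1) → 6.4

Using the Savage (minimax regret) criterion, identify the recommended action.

Column bests: S1=7.1, S2=6.1, S3=7.1, S4=6.1.
CropB regrets: 0.1, 0.7, 1.5, 1.1 → max 1.5
CropD regrets: 0.7, 0.9, 0.8, 0.4 → max 0.9
CropE regrets: 0.7, 0.4, 0.6, 1.1 → max 1.1
CropH regrets: 1.6, 0.0, 2.2, 1.0 → max 2.2
CropF regrets: 1.2, 0.6, 1.6, 0.0 → max 1.6
CropG regrets: 0.0, 0.7, 0.0, 0.0 → max 0.7
CropC regrets: 1.9, 1.3, 0.2, 1.3 → max 1.9
Smallest max regret = 0.7 → CropG.

CropG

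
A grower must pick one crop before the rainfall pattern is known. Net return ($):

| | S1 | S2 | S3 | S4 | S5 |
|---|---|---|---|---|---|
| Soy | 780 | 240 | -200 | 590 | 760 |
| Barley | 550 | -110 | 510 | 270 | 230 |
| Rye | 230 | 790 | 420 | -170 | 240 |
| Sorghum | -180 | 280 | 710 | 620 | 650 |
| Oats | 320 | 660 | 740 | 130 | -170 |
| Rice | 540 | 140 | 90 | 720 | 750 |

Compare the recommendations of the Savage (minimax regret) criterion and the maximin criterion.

Column bests: S1=780, S2=790, S3=740, S4=720, S5=760.
Soy regrets: 0, 550, 940, 130, 0 → max 940
Barley regrets: 230, 900, 230, 450, 530 → max 900
Rye regrets: 550, 0, 320, 890, 520 → max 890
Sorghum regrets: 960, 510, 30, 100, 110 → max 960
Oats regrets: 460, 130, 0, 590, 930 → max 930
Rice regrets: 240, 650, 650, 0, 10 → max 650
Smallest max regret = 650 → Rice.
Row minima: Soy=-200, Barley=-110, Rye=-170, Sorghum=-180, Oats=-170, Rice=90
Best worst-case = 90 → Rice.

minimax regret → Rice; maximin → Rice (agree)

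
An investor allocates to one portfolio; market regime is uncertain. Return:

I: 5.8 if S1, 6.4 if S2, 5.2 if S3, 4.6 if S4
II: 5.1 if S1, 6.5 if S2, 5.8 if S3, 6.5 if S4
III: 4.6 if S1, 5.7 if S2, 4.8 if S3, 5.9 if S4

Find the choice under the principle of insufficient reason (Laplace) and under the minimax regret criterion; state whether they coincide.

Row averages: I=5.5, II=5.975, III=5.25
Highest average = 5.975 → II.
Column bests: S1=5.8, S2=6.5, S3=5.8, S4=6.5.
I regrets: 0.0, 0.1, 0.6, 1.9 → max 1.9
II regrets: 0.7, 0.0, 0.0, 0.0 → max 0.7
III regrets: 1.2, 0.8, 1.0, 0.6 → max 1.2
Smallest max regret = 0.7 → II.

laplace → II; minimax regret → II (agree)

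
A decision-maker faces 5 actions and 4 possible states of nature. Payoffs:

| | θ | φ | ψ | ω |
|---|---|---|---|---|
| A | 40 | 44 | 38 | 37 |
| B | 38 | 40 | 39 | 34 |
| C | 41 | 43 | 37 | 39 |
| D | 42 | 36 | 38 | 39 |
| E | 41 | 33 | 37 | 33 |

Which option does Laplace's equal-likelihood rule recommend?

C

Row averages: A=39.75, B=37.75, C=40, D=38.75, E=36
Highest average = 40 → C.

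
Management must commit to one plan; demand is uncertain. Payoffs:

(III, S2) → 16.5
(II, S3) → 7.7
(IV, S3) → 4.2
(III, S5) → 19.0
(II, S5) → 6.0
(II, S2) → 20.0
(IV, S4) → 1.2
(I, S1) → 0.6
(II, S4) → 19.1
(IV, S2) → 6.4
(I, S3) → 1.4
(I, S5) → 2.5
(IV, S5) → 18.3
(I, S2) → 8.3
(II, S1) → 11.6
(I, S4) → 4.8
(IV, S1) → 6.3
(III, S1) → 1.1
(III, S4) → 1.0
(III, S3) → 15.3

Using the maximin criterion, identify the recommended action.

Row minima: I=0.6, II=6.0, III=1.0, IV=1.2
Best worst-case = 6.0 → II.

II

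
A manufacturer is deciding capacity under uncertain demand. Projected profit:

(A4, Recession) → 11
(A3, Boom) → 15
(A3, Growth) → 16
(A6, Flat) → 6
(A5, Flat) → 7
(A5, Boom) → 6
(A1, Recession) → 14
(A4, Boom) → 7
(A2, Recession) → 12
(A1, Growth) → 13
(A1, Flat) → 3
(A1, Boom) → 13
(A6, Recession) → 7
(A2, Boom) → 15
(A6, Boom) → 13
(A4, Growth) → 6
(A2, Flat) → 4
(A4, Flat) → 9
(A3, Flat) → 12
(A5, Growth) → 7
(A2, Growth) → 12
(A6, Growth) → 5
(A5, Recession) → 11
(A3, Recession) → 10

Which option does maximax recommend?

A3

Row maxima: A1=14, A2=15, A3=16, A4=11, A5=11, A6=13
Best best-case = 16 → A3.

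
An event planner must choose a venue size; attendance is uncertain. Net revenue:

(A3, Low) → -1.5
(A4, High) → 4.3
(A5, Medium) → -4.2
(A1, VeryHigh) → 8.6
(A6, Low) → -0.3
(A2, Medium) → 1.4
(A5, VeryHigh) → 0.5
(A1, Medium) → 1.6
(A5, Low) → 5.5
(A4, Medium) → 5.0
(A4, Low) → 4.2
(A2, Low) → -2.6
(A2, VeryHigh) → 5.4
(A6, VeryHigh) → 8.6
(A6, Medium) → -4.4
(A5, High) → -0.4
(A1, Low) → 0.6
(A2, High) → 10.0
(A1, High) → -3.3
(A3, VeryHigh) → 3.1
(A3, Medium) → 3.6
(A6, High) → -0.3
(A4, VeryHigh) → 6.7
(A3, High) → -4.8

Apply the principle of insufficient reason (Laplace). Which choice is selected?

Row averages: A1=1.875, A2=3.55, A3=0.1, A4=5.05, A5=0.35, A6=0.9
Highest average = 5.05 → A4.

A4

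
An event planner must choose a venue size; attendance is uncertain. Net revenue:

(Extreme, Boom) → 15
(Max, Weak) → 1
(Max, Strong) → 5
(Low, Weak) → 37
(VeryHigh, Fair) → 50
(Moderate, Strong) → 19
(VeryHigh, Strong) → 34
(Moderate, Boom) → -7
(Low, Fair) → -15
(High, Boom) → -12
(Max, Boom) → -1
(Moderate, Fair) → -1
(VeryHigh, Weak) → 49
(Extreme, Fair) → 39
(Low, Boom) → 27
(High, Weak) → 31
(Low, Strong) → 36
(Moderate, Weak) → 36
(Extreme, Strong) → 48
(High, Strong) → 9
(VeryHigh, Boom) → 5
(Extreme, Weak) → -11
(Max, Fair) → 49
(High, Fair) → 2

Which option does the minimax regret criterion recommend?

Column bests: Weak=49, Fair=50, Strong=48, Boom=27.
Low regrets: 12, 65, 12, 0 → max 65
Moderate regrets: 13, 51, 29, 34 → max 51
High regrets: 18, 48, 39, 39 → max 48
VeryHigh regrets: 0, 0, 14, 22 → max 22
Extreme regrets: 60, 11, 0, 12 → max 60
Max regrets: 48, 1, 43, 28 → max 48
Smallest max regret = 22 → VeryHigh.

VeryHigh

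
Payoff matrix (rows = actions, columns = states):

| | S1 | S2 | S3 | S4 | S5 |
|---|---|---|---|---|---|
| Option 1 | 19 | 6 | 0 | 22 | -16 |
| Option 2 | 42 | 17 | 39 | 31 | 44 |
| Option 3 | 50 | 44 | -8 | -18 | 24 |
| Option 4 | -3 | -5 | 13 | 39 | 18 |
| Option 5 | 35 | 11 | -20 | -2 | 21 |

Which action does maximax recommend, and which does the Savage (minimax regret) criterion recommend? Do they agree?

maximax → Option 3; minimax regret → Option 2 (disagree)

Row maxima: Option 1=22, Option 2=44, Option 3=50, Option 4=39, Option 5=35
Best best-case = 50 → Option 3.
Column bests: S1=50, S2=44, S3=39, S4=39, S5=44.
Option 1 regrets: 31, 38, 39, 17, 60 → max 60
Option 2 regrets: 8, 27, 0, 8, 0 → max 27
Option 3 regrets: 0, 0, 47, 57, 20 → max 57
Option 4 regrets: 53, 49, 26, 0, 26 → max 53
Option 5 regrets: 15, 33, 59, 41, 23 → max 59
Smallest max regret = 27 → Option 2.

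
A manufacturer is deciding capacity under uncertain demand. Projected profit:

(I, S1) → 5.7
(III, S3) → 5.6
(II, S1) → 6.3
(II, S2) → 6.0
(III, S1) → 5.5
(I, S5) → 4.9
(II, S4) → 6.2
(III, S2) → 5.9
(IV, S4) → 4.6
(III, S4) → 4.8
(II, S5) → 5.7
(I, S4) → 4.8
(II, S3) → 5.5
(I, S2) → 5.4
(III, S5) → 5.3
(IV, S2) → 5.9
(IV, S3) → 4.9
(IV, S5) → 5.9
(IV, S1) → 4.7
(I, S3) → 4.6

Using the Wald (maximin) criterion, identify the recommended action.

Row minima: I=4.6, II=5.5, III=4.8, IV=4.6
Best worst-case = 5.5 → II.

II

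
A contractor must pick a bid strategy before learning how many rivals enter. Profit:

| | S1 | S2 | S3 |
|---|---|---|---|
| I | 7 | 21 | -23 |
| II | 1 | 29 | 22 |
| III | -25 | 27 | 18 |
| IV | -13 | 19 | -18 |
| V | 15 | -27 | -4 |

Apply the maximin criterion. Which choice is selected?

Row minima: I=-23, II=1, III=-25, IV=-18, V=-27
Best worst-case = 1 → II.

II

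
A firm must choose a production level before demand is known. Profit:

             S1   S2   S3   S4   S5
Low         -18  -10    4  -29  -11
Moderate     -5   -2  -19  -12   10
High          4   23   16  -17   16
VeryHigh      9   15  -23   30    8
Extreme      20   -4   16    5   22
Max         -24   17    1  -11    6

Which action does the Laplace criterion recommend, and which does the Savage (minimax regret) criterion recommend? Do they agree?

Row averages: Low=-12.8, Moderate=-5.6, High=8.4, VeryHigh=7.8, Extreme=11.8, Max=-2.2
Highest average = 11.8 → Extreme.
Column bests: S1=20, S2=23, S3=16, S4=30, S5=22.
Low regrets: 38, 33, 12, 59, 33 → max 59
Moderate regrets: 25, 25, 35, 42, 12 → max 42
High regrets: 16, 0, 0, 47, 6 → max 47
VeryHigh regrets: 11, 8, 39, 0, 14 → max 39
Extreme regrets: 0, 27, 0, 25, 0 → max 27
Max regrets: 44, 6, 15, 41, 16 → max 44
Smallest max regret = 27 → Extreme.

laplace → Extreme; minimax regret → Extreme (agree)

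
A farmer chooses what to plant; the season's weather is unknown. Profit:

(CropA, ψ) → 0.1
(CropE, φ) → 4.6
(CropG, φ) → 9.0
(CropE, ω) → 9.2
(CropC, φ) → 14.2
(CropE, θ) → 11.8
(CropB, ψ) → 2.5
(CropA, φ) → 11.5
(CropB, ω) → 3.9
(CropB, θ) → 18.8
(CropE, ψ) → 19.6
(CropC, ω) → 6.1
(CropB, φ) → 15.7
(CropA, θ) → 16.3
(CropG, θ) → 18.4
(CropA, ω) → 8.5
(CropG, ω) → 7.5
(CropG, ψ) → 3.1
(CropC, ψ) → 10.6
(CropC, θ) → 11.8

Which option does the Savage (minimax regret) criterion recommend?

Column bests: θ=18.8, φ=15.7, ψ=19.6, ω=9.2.
CropG regrets: 0.4, 6.7, 16.5, 1.7 → max 16.5
CropB regrets: 0.0, 0.0, 17.1, 5.3 → max 17.1
CropC regrets: 7.0, 1.5, 9.0, 3.1 → max 9.0
CropA regrets: 2.5, 4.2, 19.5, 0.7 → max 19.5
CropE regrets: 7.0, 11.1, 0.0, 0.0 → max 11.1
Smallest max regret = 9.0 → CropC.

CropC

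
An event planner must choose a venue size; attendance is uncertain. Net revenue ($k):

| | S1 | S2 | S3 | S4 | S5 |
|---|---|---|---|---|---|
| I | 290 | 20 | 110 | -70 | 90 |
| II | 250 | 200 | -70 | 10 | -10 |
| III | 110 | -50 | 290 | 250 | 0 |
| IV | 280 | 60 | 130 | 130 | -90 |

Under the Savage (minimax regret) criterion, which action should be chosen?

Column bests: S1=290, S2=200, S3=290, S4=250, S5=90.
I regrets: 0, 180, 180, 320, 0 → max 320
II regrets: 40, 0, 360, 240, 100 → max 360
III regrets: 180, 250, 0, 0, 90 → max 250
IV regrets: 10, 140, 160, 120, 180 → max 180
Smallest max regret = 180 → IV.

IV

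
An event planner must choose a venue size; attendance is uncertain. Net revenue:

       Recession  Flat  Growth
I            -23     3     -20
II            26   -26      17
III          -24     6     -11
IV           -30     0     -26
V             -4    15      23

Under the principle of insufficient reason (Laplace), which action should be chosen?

Row averages: I=-40/3, II=17/3, III=-29/3, IV=-56/3, V=34/3
Highest average = 34/3 → V.

V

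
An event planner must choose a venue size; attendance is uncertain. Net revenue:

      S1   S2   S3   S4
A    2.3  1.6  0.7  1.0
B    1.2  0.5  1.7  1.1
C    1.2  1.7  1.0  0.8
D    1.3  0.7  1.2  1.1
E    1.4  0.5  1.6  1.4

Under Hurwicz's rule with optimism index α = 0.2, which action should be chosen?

A: 0.2·2.3 + 0.8·0.7 = 1.02
B: 0.2·1.7 + 0.8·0.5 = 0.74
C: 0.2·1.7 + 0.8·0.8 = 0.98
D: 0.2·1.3 + 0.8·0.7 = 0.82
E: 0.2·1.6 + 0.8·0.5 = 0.72
Highest Hurwicz score = 1.02 → A.

A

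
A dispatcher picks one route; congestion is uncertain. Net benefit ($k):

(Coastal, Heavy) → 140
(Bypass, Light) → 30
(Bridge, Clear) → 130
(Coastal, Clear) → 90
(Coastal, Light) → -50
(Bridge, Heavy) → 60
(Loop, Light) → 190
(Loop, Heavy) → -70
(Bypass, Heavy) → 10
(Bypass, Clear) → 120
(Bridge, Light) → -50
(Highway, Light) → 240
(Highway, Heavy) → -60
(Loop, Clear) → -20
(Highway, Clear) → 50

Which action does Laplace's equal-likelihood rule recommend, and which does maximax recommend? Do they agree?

Row averages: Bridge=140/3, Highway=230/3, Loop=100/3, Bypass=160/3, Coastal=60
Highest average = 230/3 → Highway.
Row maxima: Bridge=130, Highway=240, Loop=190, Bypass=120, Coastal=140
Best best-case = 240 → Highway.

laplace → Highway; maximax → Highway (agree)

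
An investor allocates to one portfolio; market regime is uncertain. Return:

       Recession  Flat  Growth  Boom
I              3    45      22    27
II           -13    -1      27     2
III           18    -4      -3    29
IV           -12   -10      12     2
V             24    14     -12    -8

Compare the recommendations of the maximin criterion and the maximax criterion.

maximin → I; maximax → I (agree)

Row minima: I=3, II=-13, III=-4, IV=-12, V=-12
Best worst-case = 3 → I.
Row maxima: I=45, II=27, III=29, IV=12, V=24
Best best-case = 45 → I.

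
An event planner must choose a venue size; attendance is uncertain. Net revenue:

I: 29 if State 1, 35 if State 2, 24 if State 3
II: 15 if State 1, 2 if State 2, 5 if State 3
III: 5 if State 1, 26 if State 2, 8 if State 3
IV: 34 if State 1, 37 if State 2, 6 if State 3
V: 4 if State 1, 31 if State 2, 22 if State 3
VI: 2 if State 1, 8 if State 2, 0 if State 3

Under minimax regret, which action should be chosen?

Column bests: State 1=34, State 2=37, State 3=24.
I regrets: 5, 2, 0 → max 5
II regrets: 19, 35, 19 → max 35
III regrets: 29, 11, 16 → max 29
IV regrets: 0, 0, 18 → max 18
V regrets: 30, 6, 2 → max 30
VI regrets: 32, 29, 24 → max 32
Smallest max regret = 5 → I.

I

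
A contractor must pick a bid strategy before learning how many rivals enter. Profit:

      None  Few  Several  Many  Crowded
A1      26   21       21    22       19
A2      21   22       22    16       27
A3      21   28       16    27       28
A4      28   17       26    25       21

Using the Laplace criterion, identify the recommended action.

A3

Row averages: A1=21.8, A2=21.6, A3=24, A4=23.4
Highest average = 24 → A3.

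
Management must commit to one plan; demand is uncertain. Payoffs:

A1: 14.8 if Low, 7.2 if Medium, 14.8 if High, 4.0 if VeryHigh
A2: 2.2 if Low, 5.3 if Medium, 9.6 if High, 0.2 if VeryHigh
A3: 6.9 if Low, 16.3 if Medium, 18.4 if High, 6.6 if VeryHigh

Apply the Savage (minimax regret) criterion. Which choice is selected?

Column bests: Low=14.8, Medium=16.3, High=18.4, VeryHigh=6.6.
A1 regrets: 0.0, 9.1, 3.6, 2.6 → max 9.1
A2 regrets: 12.6, 11.0, 8.8, 6.4 → max 12.6
A3 regrets: 7.9, 0.0, 0.0, 0.0 → max 7.9
Smallest max regret = 7.9 → A3.

A3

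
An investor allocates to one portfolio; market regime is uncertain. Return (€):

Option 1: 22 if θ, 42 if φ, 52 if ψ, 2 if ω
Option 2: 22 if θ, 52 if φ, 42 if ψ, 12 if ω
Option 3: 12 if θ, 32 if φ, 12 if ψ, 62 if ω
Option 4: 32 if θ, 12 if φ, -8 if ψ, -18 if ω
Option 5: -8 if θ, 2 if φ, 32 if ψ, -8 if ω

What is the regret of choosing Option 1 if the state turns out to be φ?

Best payoff under φ is 52.
Regret = 52 − 42 = 10.

10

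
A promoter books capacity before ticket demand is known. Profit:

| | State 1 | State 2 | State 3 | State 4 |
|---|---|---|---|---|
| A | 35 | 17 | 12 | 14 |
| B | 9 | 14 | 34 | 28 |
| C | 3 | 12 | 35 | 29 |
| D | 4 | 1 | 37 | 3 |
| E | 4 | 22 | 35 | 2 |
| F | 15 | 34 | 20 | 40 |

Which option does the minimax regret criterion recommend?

Column bests: State 1=35, State 2=34, State 3=37, State 4=40.
A regrets: 0, 17, 25, 26 → max 26
B regrets: 26, 20, 3, 12 → max 26
C regrets: 32, 22, 2, 11 → max 32
D regrets: 31, 33, 0, 37 → max 37
E regrets: 31, 12, 2, 38 → max 38
F regrets: 20, 0, 17, 0 → max 20
Smallest max regret = 20 → F.

F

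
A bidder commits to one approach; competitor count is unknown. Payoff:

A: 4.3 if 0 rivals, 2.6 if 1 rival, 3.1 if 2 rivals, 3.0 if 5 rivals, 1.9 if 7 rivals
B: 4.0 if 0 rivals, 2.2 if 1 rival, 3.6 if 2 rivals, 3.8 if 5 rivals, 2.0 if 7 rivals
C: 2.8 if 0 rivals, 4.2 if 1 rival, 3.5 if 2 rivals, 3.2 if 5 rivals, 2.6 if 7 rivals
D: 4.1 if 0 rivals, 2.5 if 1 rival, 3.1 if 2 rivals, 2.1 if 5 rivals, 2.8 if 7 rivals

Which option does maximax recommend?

A

Row maxima: A=4.3, B=4.0, C=4.2, D=4.1
Best best-case = 4.3 → A.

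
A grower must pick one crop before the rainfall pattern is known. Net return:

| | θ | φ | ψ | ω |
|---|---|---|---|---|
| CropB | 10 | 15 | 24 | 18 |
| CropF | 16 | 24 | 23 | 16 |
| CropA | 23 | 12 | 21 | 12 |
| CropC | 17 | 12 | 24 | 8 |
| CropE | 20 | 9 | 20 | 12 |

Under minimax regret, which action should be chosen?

CropF

Column bests: θ=23, φ=24, ψ=24, ω=18.
CropB regrets: 13, 9, 0, 0 → max 13
CropF regrets: 7, 0, 1, 2 → max 7
CropA regrets: 0, 12, 3, 6 → max 12
CropC regrets: 6, 12, 0, 10 → max 12
CropE regrets: 3, 15, 4, 6 → max 15
Smallest max regret = 7 → CropF.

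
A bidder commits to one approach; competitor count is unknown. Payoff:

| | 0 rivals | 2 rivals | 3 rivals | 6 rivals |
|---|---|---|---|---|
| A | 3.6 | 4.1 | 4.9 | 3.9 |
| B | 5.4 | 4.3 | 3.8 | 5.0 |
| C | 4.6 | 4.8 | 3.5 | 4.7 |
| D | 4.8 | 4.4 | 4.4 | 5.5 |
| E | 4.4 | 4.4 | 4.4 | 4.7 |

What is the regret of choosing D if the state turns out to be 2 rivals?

0.4

Best payoff under 2 rivals is 4.8.
Regret = 4.8 − 4.4 = 0.4.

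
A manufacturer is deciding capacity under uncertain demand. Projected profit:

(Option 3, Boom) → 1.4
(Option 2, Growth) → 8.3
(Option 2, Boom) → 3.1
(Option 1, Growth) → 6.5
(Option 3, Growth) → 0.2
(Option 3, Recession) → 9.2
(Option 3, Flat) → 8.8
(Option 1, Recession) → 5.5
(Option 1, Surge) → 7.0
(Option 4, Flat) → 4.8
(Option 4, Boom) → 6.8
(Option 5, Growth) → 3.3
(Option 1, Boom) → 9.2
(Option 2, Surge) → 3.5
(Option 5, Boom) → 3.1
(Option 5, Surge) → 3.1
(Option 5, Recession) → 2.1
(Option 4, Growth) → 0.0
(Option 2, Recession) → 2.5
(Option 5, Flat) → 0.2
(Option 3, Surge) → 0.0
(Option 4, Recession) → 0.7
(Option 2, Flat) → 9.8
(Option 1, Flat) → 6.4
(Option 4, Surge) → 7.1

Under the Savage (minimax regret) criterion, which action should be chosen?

Option 1

Column bests: Recession=9.2, Flat=9.8, Growth=8.3, Boom=9.2, Surge=7.1.
Option 1 regrets: 3.7, 3.4, 1.8, 0.0, 0.1 → max 3.7
Option 2 regrets: 6.7, 0.0, 0.0, 6.1, 3.6 → max 6.7
Option 3 regrets: 0.0, 1.0, 8.1, 7.8, 7.1 → max 8.1
Option 4 regrets: 8.5, 5.0, 8.3, 2.4, 0.0 → max 8.5
Option 5 regrets: 7.1, 9.6, 5.0, 6.1, 4.0 → max 9.6
Smallest max regret = 3.7 → Option 1.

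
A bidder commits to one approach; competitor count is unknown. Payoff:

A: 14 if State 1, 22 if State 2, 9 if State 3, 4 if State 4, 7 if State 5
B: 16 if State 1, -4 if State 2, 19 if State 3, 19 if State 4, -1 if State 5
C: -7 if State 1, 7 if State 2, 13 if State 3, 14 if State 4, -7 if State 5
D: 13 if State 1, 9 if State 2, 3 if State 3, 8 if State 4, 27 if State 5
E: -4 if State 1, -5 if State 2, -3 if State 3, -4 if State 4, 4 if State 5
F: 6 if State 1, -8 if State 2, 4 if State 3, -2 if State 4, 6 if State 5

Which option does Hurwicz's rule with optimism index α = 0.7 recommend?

A: 0.7·22 + 0.3·4 = 16.6
B: 0.7·19 + 0.3·(-4) = 12.1
C: 0.7·14 + 0.3·(-7) = 7.7
D: 0.7·27 + 0.3·3 = 19.8
E: 0.7·4 + 0.3·(-5) = 1.3
F: 0.7·6 + 0.3·(-8) = 1.8
Highest Hurwicz score = 19.8 → D.

D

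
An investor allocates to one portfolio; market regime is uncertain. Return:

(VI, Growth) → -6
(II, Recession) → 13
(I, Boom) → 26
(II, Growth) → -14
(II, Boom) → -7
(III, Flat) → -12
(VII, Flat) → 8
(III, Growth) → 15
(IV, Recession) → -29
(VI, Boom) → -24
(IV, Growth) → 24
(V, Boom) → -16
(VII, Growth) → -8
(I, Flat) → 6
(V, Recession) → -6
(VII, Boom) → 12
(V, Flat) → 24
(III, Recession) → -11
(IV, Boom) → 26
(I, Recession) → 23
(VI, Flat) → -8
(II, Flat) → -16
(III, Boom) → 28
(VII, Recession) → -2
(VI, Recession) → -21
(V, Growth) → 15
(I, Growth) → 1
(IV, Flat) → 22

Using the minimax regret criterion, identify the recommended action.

Column bests: Recession=23, Flat=24, Growth=24, Boom=28.
I regrets: 0, 18, 23, 2 → max 23
II regrets: 10, 40, 38, 35 → max 40
III regrets: 34, 36, 9, 0 → max 36
IV regrets: 52, 2, 0, 2 → max 52
V regrets: 29, 0, 9, 44 → max 44
VI regrets: 44, 32, 30, 52 → max 52
VII regrets: 25, 16, 32, 16 → max 32
Smallest max regret = 23 → I.

I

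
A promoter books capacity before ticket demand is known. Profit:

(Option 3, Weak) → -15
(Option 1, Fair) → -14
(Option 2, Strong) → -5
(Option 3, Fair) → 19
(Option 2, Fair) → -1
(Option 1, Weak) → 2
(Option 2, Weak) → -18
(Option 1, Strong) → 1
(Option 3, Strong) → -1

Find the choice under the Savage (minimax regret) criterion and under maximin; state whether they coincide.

Column bests: Weak=2, Fair=19, Strong=1.
Option 1 regrets: 0, 33, 0 → max 33
Option 2 regrets: 20, 20, 6 → max 20
Option 3 regrets: 17, 0, 2 → max 17
Smallest max regret = 17 → Option 3.
Row minima: Option 1=-14, Option 2=-18, Option 3=-15
Best worst-case = -14 → Option 1.

minimax regret → Option 3; maximin → Option 1 (disagree)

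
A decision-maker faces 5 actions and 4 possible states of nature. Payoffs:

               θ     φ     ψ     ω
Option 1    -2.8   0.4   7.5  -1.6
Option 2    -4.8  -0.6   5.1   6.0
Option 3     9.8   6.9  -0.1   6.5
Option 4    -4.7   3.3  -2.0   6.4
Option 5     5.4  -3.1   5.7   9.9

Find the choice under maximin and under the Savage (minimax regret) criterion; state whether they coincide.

Row minima: Option 1=-2.8, Option 2=-4.8, Option 3=-0.1, Option 4=-4.7, Option 5=-3.1
Best worst-case = -0.1 → Option 3.
Column bests: θ=9.8, φ=6.9, ψ=7.5, ω=9.9.
Option 1 regrets: 12.6, 6.5, 0.0, 11.5 → max 12.6
Option 2 regrets: 14.6, 7.5, 2.4, 3.9 → max 14.6
Option 3 regrets: 0.0, 0.0, 7.6, 3.4 → max 7.6
Option 4 regrets: 14.5, 3.6, 9.5, 3.5 → max 14.5
Option 5 regrets: 4.4, 10.0, 1.8, 0.0 → max 10.0
Smallest max regret = 7.6 → Option 3.

maximin → Option 3; minimax regret → Option 3 (agree)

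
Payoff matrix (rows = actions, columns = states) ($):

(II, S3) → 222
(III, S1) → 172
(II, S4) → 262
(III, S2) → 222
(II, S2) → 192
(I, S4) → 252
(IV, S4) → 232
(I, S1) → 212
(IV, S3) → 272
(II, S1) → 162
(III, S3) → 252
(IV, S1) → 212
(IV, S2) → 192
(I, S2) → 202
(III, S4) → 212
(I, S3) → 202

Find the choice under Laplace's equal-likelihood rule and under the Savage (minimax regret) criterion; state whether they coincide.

laplace → IV; minimax regret → IV (agree)

Row averages: I=217, II=209.5, III=214.5, IV=227
Highest average = 227 → IV.
Column bests: S1=212, S2=222, S3=272, S4=262.
I regrets: 0, 20, 70, 10 → max 70
II regrets: 50, 30, 50, 0 → max 50
III regrets: 40, 0, 20, 50 → max 50
IV regrets: 0, 30, 0, 30 → max 30
Smallest max regret = 30 → IV.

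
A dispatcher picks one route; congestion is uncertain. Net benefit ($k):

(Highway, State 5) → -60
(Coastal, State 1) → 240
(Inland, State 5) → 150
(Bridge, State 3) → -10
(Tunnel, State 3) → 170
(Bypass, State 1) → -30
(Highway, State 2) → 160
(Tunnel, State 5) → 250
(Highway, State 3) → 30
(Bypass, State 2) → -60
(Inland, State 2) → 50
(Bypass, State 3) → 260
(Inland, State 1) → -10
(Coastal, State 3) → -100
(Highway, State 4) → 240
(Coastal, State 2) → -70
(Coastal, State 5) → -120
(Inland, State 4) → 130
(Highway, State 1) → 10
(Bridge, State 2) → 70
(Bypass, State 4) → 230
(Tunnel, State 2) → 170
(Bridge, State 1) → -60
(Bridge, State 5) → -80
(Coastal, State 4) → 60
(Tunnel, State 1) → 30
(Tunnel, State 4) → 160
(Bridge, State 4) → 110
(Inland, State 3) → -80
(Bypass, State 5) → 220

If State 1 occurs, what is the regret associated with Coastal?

0

Best payoff under State 1 is 240.
Regret = 240 − 240 = 0.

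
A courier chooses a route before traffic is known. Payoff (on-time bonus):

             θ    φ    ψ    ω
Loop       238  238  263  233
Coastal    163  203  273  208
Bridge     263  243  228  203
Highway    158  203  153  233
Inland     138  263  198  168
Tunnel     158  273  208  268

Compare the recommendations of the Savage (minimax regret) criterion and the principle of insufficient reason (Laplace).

minimax regret → Loop; laplace → Loop (agree)

Column bests: θ=263, φ=273, ψ=273, ω=268.
Loop regrets: 25, 35, 10, 35 → max 35
Coastal regrets: 100, 70, 0, 60 → max 100
Bridge regrets: 0, 30, 45, 65 → max 65
Highway regrets: 105, 70, 120, 35 → max 120
Inland regrets: 125, 10, 75, 100 → max 125
Tunnel regrets: 105, 0, 65, 0 → max 105
Smallest max regret = 35 → Loop.
Row averages: Loop=243, Coastal=211.75, Bridge=234.25, Highway=186.75, Inland=191.75, Tunnel=226.75
Highest average = 243 → Loop.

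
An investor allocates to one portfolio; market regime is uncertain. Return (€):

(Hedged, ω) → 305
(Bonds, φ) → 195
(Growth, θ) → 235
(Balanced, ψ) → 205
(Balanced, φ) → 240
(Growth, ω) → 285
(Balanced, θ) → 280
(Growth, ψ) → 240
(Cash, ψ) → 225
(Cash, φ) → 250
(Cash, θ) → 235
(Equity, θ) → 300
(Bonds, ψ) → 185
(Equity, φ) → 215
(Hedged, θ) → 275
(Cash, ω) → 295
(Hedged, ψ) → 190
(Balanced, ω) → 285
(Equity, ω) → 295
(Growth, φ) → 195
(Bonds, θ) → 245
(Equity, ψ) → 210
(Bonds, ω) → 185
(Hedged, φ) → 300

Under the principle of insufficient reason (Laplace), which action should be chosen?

Row averages: Balanced=252.5, Bonds=202.5, Growth=238.75, Equity=255, Hedged=267.5, Cash=251.25
Highest average = 267.5 → Hedged.

Hedged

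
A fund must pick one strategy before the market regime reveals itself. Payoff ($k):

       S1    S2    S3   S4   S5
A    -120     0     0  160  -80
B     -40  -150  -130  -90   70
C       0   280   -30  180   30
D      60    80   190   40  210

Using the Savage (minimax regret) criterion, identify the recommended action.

Column bests: S1=60, S2=280, S3=190, S4=180, S5=210.
A regrets: 180, 280, 190, 20, 290 → max 290
B regrets: 100, 430, 320, 270, 140 → max 430
C regrets: 60, 0, 220, 0, 180 → max 220
D regrets: 0, 200, 0, 140, 0 → max 200
Smallest max regret = 200 → D.

D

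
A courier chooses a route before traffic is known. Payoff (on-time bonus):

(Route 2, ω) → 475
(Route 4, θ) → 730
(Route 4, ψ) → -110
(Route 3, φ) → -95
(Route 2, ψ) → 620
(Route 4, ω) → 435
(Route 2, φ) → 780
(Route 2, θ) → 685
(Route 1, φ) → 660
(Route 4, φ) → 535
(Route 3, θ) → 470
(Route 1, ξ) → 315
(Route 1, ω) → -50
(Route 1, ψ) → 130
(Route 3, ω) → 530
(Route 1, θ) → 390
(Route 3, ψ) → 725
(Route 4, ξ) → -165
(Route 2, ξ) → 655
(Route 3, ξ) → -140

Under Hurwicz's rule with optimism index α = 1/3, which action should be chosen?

Route 2

Route 1: 1/3·660 + 2/3·(-50) = 560/3
Route 2: 1/3·780 + 2/3·475 = 1730/3
Route 3: 1/3·725 + 2/3·(-140) = 445/3
Route 4: 1/3·730 + 2/3·(-165) = 400/3
Highest Hurwicz score = 1730/3 → Route 2.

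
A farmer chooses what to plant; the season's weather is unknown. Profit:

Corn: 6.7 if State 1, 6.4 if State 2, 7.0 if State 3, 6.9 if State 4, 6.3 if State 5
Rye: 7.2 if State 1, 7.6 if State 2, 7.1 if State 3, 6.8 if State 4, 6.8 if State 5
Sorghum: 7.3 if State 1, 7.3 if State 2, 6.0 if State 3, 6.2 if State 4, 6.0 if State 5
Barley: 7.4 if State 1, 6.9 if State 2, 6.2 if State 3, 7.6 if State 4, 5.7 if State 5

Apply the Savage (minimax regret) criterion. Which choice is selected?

Rye

Column bests: State 1=7.4, State 2=7.6, State 3=7.1, State 4=7.6, State 5=6.8.
Corn regrets: 0.7, 1.2, 0.1, 0.7, 0.5 → max 1.2
Rye regrets: 0.2, 0.0, 0.0, 0.8, 0.0 → max 0.8
Sorghum regrets: 0.1, 0.3, 1.1, 1.4, 0.8 → max 1.4
Barley regrets: 0.0, 0.7, 0.9, 0.0, 1.1 → max 1.1
Smallest max regret = 0.8 → Rye.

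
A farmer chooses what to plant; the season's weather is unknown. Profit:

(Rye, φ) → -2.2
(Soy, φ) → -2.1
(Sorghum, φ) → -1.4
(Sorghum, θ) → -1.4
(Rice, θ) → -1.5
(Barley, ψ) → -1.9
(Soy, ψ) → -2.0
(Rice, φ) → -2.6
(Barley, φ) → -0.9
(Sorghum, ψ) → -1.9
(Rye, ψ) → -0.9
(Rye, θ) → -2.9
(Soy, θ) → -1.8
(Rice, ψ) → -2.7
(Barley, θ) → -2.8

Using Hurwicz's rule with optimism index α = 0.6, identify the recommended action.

Sorghum

Soy: 0.6·(-1.8) + 0.4·(-2.1) = -1.92
Rye: 0.6·(-0.9) + 0.4·(-2.9) = -1.7
Barley: 0.6·(-0.9) + 0.4·(-2.8) = -1.66
Rice: 0.6·(-1.5) + 0.4·(-2.7) = -1.98
Sorghum: 0.6·(-1.4) + 0.4·(-1.9) = -1.6
Highest Hurwicz score = -1.6 → Sorghum.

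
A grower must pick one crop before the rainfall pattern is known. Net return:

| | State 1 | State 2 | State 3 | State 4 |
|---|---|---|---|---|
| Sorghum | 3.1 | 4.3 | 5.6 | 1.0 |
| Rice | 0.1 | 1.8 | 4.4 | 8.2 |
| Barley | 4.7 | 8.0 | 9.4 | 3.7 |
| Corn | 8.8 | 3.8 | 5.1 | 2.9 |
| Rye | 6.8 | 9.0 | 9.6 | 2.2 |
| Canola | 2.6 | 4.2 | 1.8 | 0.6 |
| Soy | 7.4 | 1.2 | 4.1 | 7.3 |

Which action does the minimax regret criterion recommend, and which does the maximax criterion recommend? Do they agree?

minimax regret → Barley; maximax → Rye (disagree)

Column bests: State 1=8.8, State 2=9.0, State 3=9.6, State 4=8.2.
Sorghum regrets: 5.7, 4.7, 4.0, 7.2 → max 7.2
Rice regrets: 8.7, 7.2, 5.2, 0.0 → max 8.7
Barley regrets: 4.1, 1.0, 0.2, 4.5 → max 4.5
Corn regrets: 0.0, 5.2, 4.5, 5.3 → max 5.3
Rye regrets: 2.0, 0.0, 0.0, 6.0 → max 6.0
Canola regrets: 6.2, 4.8, 7.8, 7.6 → max 7.8
Soy regrets: 1.4, 7.8, 5.5, 0.9 → max 7.8
Smallest max regret = 4.5 → Barley.
Row maxima: Sorghum=5.6, Rice=8.2, Barley=9.4, Corn=8.8, Rye=9.6, Canola=4.2, Soy=7.4
Best best-case = 9.6 → Rye.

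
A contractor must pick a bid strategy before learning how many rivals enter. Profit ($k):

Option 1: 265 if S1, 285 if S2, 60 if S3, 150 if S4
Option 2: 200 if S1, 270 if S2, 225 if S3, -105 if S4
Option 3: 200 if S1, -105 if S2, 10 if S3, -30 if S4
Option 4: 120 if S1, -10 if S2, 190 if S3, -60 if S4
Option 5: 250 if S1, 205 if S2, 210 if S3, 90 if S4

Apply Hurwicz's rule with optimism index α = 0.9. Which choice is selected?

Option 1: 0.9·285 + 0.1·60 = 262.5
Option 2: 0.9·270 + 0.1·(-105) = 232.5
Option 3: 0.9·200 + 0.1·(-105) = 169.5
Option 4: 0.9·190 + 0.1·(-60) = 165
Option 5: 0.9·250 + 0.1·90 = 234
Highest Hurwicz score = 262.5 → Option 1.

Option 1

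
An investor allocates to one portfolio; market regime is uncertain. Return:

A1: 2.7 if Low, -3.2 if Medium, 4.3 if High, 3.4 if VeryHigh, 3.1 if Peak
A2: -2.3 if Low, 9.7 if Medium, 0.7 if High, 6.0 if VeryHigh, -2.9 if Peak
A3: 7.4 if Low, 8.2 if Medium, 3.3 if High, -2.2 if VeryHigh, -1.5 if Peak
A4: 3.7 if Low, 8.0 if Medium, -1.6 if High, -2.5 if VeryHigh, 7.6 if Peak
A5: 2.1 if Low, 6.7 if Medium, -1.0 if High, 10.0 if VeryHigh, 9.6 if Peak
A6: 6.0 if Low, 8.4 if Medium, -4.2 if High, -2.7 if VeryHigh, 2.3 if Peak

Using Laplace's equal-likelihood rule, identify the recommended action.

Row averages: A1=2.06, A2=2.24, A3=3.04, A4=3.04, A5=5.48, A6=1.96
Highest average = 5.48 → A5.

A5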